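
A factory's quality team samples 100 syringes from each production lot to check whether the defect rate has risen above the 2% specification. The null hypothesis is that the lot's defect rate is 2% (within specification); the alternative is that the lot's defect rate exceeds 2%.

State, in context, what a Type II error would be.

A Type II error would mean concluding that the lot's defect rate is 2% (within specification) (or at least failing to establish that the lot's defect rate exceeds 2%) when in fact the lot's defect rate exceeds 2%.

A Type II error is failing to reject H₀ when H₀ is false.
Here that means accepting the lot and shipping it when actually the lot's defect rate exceeds 2%.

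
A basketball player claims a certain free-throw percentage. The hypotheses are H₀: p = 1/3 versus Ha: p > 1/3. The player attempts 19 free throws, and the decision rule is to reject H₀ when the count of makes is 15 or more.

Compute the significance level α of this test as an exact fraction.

α = P(reject H₀ | H₀ true) = P(Y ≥ 15 | p = 1/3), with Y ~ Binomial(19, 1/3).
Summing C(19,j)(1/3)^j(2/3)^{19−j} for j = 15,…,19 gives 23497/387420489.

23497/387420489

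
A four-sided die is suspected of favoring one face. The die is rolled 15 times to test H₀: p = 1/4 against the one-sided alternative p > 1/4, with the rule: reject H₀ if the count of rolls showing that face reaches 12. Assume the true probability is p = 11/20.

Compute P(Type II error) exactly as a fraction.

7844484964274060391/8192000000000000000

β = P(fail to reject H₀ | Ha true) = P(K ≤ 11 | p = 11/20), K ~ Binomial(15, 11/20).
Equivalently, β = 1 − P(K ≥ 12) = 7844484964274060391/8192000000000000000.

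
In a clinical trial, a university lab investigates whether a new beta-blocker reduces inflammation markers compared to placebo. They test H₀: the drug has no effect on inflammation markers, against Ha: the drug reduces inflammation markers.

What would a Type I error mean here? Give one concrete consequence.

A Type I error is rejecting H₀ when H₀ is true.
Here that means concluding that the drug is effective when actually the drug has no effect on inflammation markers.

A Type I error would mean concluding that the drug reduces inflammation markers when in fact the drug has no effect on inflammation markers. Consequence: resources are spent bringing an ineffective treatment to market.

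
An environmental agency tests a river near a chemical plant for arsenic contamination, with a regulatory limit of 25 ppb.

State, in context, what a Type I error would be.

With the conventional null hypothesis that the arsenic concentration is at or below 25 ppb (safe):
A Type I error is rejecting H₀ when H₀ is true.
Here that means declaring the site contaminated and ordering remediation when actually the arsenic concentration is at or below 25 ppb (safe).

A Type I error would mean concluding that the arsenic concentration exceeds 25 ppb when in fact the arsenic concentration is at or below 25 ppb (safe).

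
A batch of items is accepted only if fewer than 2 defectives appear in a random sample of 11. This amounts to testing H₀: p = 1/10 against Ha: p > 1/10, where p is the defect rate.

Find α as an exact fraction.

1513215599/5000000000

The significance level is the probability, assuming p = 1/10, of seeing 2 or more defectives in 11 draws.
Via the complement, α = 1 − Σ_{j=0}^{1} C(11,j)(1/10)^j(9/10)^{11-j} = 1513215599/5000000000.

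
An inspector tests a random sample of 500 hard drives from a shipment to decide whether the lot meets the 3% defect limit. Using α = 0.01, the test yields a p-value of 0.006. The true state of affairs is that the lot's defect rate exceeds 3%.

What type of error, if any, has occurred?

The conventional null hypothesis is that the lot's defect rate is 3% (within specification).
Since p = 0.006 < α = 0.01, H₀ is rejected.
H₀ is false (actually the lot's defect rate exceeds 3%).
The decision matches the true state — no error.

No error — this is a correct decision.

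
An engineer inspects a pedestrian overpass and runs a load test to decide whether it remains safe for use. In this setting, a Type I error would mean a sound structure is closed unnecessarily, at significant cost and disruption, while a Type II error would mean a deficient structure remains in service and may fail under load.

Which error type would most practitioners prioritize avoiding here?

The Type II consequence (a deficient structure remains in service and may fail under load) is more severe than the Type I consequence (a sound structure is closed unnecessarily, at significant cost and disruption).

Type II error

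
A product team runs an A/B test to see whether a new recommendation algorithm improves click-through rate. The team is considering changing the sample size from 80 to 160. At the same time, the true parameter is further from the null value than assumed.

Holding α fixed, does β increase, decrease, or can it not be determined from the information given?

It decreases.

Increasing n separates the H₀ and Ha sampling distributions, so under Ha fewer outcomes land in the acceptance region. A bigger departure from H₀ is easier for the test to detect, so it fails to reject less often. Both changes push β in the same direction.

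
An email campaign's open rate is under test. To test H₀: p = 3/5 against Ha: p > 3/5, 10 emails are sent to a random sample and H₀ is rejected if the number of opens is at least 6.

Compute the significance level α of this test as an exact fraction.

6182649/9765625

Under H₀, Y ~ Binomial(10, 3/5), and α = P(Y ≥ 6).
Summing C(10,j)(3/5)^j(2/5)^{10−j} for j = 6,…,10 gives 6182649/9765625.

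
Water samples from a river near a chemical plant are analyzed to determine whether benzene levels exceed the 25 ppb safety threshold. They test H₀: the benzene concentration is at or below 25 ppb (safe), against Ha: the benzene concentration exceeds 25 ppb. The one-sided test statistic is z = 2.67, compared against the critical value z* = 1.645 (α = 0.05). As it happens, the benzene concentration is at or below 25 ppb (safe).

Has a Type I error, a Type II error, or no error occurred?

Type I error

Since z = 2.67 > z* = 1.645, H₀ is rejected.
H₀ is true (actually the benzene concentration is at or below 25 ppb (safe)).
Rejecting a true H₀ is a Type I error.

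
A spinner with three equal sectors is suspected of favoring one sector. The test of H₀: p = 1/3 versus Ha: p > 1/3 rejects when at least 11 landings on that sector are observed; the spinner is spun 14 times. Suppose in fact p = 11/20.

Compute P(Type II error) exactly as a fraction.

767413934602409223/819200000000000000

Under the alternative p = 11/20, K ~ Binomial(14, 11/20); β is the probability the test does not reject, P(K < 11).
Adding the binomial probabilities P(K=0)+…+P(K=10) at p = 11/20 gives 767413934602409223/819200000000000000.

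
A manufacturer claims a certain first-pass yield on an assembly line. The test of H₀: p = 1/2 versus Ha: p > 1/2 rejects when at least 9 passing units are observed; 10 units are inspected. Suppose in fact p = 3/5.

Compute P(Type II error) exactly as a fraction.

Under the alternative p = 3/5, X ~ Binomial(10, 3/5); β is the probability the test does not reject, P(X < 9).
Adding the binomial probabilities P(X=0)+…+P(X=8) at p = 3/5 gives 9312916/9765625.

9312916/9765625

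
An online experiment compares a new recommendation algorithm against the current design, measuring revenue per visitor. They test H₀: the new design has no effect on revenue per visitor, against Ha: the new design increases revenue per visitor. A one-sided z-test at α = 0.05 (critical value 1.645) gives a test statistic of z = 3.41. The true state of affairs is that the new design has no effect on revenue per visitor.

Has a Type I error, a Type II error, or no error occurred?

Type I error

Since z = 3.41 > z* = 1.645, H₀ is rejected.
H₀ is true (actually the new design has no effect on revenue per visitor).
Rejecting a true H₀ is a Type I error.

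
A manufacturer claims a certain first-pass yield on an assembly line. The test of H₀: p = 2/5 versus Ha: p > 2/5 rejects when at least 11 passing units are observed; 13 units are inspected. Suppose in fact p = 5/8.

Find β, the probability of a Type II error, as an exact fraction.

A Type II error is failing to reject when Ha holds: with p = 5/8, β = P(Y ≤ 10).
Adding the binomial probabilities P(Y=0)+…+P(Y=10) at p = 5/8 gives 252368141319/274877906944.

252368141319/274877906944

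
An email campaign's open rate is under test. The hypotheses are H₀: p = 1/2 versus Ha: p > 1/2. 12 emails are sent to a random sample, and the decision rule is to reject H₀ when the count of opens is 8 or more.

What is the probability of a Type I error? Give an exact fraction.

397/2048

Under H₀, K ~ Binomial(12, 1/2), and α = P(K ≥ 8).
P(K ≥ 8) = [C(12,8) + C(12,9) + C(12,10) + C(12,11) + C(12,12)] / 2^12 = (495 + 220 + 66 + 12 + 1) / 4096 = 794/4096 = 397/2048.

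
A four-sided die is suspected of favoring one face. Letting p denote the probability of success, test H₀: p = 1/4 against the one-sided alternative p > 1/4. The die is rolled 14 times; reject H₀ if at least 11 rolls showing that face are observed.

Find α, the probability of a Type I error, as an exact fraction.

α = P(reject H₀ | H₀ true) = P(S ≥ 11 | p = 1/4), with S ~ Binomial(14, 1/4).
Adding the binomial terms for j = 11 through 14 with p = 1/4 yields 5345/134217728.

5345/134217728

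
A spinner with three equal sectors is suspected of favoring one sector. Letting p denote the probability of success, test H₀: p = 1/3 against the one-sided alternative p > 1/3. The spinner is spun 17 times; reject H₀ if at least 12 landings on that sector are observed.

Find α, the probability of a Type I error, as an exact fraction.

80705/43046721

α = P(reject H₀ | H₀ true) = P(X ≥ 12 | p = 1/3), with X ~ Binomial(17, 1/3).
Summing C(17,j)(1/3)^j(2/3)^{17−j} for j = 12,…,17 gives 80705/43046721.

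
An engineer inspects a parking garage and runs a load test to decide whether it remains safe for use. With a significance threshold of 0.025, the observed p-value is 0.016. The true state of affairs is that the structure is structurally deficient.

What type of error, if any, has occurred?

The conventional null hypothesis is that the structure meets the required load capacity (safe).
Since p = 0.016 < α = 0.025, H₀ is rejected.
H₀ is false (actually the structure is structurally deficient).
The decision matches the true state — no error.

No error — this is a correct decision.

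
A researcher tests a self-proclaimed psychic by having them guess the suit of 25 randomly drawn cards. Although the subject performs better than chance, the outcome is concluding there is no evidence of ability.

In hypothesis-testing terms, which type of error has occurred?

The null hypothesis here is that the subject is guessing at random (p = 1/4).
'Concluding there is no evidence of ability' corresponds to failing to reject H₀.
H₀ was not rejected but H₀ is false — a Type II error (false negative).

Type II error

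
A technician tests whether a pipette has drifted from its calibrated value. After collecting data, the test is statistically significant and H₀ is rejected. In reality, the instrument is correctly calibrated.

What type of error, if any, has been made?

The conventional null hypothesis here is that the instrument is correctly calibrated.
H₀ was rejected, but H₀ is actually true.
Rejecting a true null hypothesis is a Type I error (false positive).

Type I error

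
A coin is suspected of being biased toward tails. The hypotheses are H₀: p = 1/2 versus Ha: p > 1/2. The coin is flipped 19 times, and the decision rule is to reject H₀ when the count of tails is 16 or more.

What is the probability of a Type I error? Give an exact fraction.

145/65536

α = P(reject H₀ | H₀ true) = P(K ≥ 16 | p = 1/2), with K ~ Binomial(19, 1/2).
That's C(19,16) + C(19,17) + C(19,18) + C(19,19) over 2^19, i.e. (969 + 171 + 19 + 1)/524288 = 1160/524288 = 145/65536.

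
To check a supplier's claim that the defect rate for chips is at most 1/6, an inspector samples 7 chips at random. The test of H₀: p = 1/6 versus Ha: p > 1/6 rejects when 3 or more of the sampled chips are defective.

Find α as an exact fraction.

331/3456

Under H₀, K ~ Binomial(7, 1/6); the Type I error rate is P(K ≥ 3).
Computing the lower-tail complement: 1 − 3125/3456 = 331/3456.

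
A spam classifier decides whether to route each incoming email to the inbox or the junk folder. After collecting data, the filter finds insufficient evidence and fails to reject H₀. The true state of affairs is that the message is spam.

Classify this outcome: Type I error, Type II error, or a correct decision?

Type II error

The conventional null hypothesis here is that the message is legitimate (not spam).
H₀ was not rejected, but H₀ is actually false.
Failing to reject a false null hypothesis is a Type II error (false negative).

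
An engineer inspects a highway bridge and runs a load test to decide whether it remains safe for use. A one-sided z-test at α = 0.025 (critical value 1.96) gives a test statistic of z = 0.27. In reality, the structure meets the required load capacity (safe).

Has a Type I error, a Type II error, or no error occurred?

The conventional null hypothesis is that the structure meets the required load capacity (safe).
Since z = 0.27 ≤ z* = 1.96, H₀ is not rejected.
H₀ is true (actually the structure meets the required load capacity (safe)).
The decision matches the true state — no error.

No error — this is a correct decision.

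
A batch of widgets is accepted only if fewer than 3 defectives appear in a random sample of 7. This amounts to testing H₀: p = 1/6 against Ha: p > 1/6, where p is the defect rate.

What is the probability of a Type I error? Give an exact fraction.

Under H₀, Y ~ Binomial(7, 1/6); the Type I error rate is P(Y ≥ 3).
α = 1 − P(Y ≤ 2) = 1 − 3125/3456 = 331/3456.

331/3456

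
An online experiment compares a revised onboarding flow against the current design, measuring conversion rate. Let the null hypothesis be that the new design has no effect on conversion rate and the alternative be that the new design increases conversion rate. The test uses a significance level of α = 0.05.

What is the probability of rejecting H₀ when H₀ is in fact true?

0.05

The significance level α is, by definition, the probability of a Type I error — P(reject H₀ | H₀ true).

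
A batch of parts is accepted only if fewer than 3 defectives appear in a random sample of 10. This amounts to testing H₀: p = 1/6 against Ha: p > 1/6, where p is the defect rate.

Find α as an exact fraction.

566299/2519424

Under H₀, K ~ Binomial(10, 1/6); the Type I error rate is P(K ≥ 3).
Via the complement, α = 1 − Σ_{j=0}^{2} C(10,j)(1/6)^j(5/6)^{10-j} = 566299/2519424.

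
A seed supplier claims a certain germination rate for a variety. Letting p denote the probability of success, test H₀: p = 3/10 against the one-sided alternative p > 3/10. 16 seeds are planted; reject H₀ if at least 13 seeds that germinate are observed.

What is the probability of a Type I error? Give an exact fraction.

α = P(reject H₀ | H₀ true) = P(S ≥ 13 | p = 3/10), with S ~ Binomial(16, 3/10).
P(S ≥ 13) = Σ_{j=13}^{16} C(16,j)·(3/10)^j·(7/10)^{16-j} = 67202308773/2000000000000000.

67202308773/2000000000000000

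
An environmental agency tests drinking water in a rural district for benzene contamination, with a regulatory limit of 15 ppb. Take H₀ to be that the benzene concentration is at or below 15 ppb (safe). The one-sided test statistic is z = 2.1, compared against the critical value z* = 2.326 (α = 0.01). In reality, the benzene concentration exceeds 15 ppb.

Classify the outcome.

Type II error

Since z = 2.1 ≤ z* = 2.326, H₀ is not rejected.
H₀ is false (actually the benzene concentration exceeds 15 ppb).
Failing to reject a false H₀ is a Type II error.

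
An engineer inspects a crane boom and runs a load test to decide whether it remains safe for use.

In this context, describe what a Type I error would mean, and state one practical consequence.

A Type I error would mean concluding that the structure is structurally deficient when in fact the structure meets the required load capacity (safe). Consequence: a sound structure is closed unnecessarily, at significant cost and disruption.

With the conventional null hypothesis that the structure meets the required load capacity (safe):
A Type I error is rejecting H₀ when H₀ is true.
Here that means closing the structure for repairs when actually the structure meets the required load capacity (safe).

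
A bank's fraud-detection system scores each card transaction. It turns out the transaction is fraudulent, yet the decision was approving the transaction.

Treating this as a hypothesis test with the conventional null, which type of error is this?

The null hypothesis here is that the transaction is legitimate.
'Approving the transaction' corresponds to failing to reject H₀.
H₀ was not rejected but H₀ is false — a Type II error (false negative).

Type II error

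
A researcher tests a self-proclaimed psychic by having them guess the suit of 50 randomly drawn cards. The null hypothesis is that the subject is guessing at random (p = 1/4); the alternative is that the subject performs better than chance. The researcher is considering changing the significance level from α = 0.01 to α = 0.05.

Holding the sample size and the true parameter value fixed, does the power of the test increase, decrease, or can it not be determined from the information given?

Relaxing α lowers the evidence threshold; under Ha, outcomes that previously fell short now trigger rejection.
Since power = 1 − β and β decreases, power increases.

It increases.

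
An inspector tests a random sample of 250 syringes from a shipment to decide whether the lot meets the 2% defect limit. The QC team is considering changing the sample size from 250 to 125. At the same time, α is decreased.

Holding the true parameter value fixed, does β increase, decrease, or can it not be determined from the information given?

Reducing n widens both sampling distributions, so the test has less ability to distinguish Ha from H₀. Tightening α shrinks the rejection region. When Ha holds, fewer sample outcomes clear the stricter threshold, so more fall in the acceptance region. Both changes push β in the same direction.

It increases.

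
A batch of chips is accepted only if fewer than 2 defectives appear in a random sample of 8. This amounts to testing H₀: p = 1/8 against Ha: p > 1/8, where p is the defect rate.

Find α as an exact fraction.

α = P(reject H₀ | H₀ true) = P(S ≥ 2 | p = 1/8), S ~ Binomial(8, 1/8).
α = 1 − P(S ≤ 1) = 1 − 12353145/16777216 = 4424071/16777216.

4424071/16777216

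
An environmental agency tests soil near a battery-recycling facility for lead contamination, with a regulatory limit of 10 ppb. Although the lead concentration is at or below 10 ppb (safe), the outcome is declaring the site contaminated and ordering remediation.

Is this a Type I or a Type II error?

The null hypothesis here is that the lead concentration is at or below 10 ppb (safe).
'Declaring the site contaminated and ordering remediation' corresponds to rejecting H₀.
H₀ was rejected but H₀ is true — a Type I error (false positive).

Type I error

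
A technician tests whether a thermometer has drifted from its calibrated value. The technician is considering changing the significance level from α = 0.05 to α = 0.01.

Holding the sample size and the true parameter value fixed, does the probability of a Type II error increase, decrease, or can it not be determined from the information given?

It increases.

Tightening α shrinks the rejection region. When Ha holds, fewer sample outcomes clear the stricter threshold, so more fall in the acceptance region.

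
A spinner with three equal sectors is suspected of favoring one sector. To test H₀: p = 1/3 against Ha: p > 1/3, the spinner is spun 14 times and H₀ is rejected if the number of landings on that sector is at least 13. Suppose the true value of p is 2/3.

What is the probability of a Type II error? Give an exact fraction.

A Type II error is failing to reject when Ha holds: with p = 2/3, β = P(Y ≤ 12).
Equivalently, β = 1 − P(Y ≥ 13) = 4651897/4782969.

4651897/4782969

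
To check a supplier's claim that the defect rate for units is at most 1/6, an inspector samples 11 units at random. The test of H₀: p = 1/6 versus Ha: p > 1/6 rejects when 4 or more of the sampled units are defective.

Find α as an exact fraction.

1444669/15116544

α = P(reject H₀ | H₀ true) = P(K ≥ 4 | p = 1/6), K ~ Binomial(11, 1/6).
Computing the lower-tail complement: 1 − 13671875/15116544 = 1444669/15116544.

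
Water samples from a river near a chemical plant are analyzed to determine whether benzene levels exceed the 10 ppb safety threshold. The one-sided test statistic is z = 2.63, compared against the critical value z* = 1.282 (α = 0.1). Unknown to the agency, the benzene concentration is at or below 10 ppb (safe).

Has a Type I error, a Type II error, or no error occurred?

The conventional null hypothesis is that the benzene concentration is at or below 10 ppb (safe).
Since z = 2.63 > z* = 1.282, H₀ is rejected.
H₀ is true (actually the benzene concentration is at or below 10 ppb (safe)).
Rejecting a true H₀ is a Type I error.

Type I error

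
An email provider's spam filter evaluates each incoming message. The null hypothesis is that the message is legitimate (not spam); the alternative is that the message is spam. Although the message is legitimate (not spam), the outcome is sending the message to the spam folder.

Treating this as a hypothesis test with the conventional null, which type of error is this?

'Sending the message to the spam folder' corresponds to rejecting H₀.
H₀ was rejected but H₀ is true — a Type I error (false positive).

Type I error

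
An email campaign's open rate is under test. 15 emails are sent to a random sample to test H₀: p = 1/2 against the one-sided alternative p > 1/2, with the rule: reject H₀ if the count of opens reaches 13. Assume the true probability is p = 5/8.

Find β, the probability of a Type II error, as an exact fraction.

33725631854457/35184372088832

Under the alternative p = 5/8, Y ~ Binomial(15, 5/8); β is the probability the test does not reject, P(Y < 13).
Equivalently, β = 1 − P(Y ≥ 13) = 33725631854457/35184372088832.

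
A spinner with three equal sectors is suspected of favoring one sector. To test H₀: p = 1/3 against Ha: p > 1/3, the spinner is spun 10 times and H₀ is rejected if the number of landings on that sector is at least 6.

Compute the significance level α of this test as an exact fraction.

1507/19683

The Type I error probability is α = P(X ≥ 6) computed under H₀, where X ~ Binomial(10, 1/3).
Summing C(10,j)(1/3)^j(2/3)^{10−j} for j = 6,…,10 gives 1507/19683.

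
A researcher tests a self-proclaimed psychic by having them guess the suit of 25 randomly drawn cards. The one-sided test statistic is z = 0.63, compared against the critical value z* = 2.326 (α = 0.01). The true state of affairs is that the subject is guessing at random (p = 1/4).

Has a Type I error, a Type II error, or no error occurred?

The conventional null hypothesis is that the subject is guessing at random (p = 1/4).
Since z = 0.63 ≤ z* = 2.326, H₀ is not rejected.
H₀ is true (actually the subject is guessing at random (p = 1/4)).
The decision matches the true state — no error.

No error — this is a correct decision.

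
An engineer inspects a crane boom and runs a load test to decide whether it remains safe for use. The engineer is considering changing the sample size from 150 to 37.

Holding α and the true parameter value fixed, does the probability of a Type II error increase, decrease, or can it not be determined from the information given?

It increases.

With less data the test statistic is noisier; under Ha, more outcomes land inside the acceptance region.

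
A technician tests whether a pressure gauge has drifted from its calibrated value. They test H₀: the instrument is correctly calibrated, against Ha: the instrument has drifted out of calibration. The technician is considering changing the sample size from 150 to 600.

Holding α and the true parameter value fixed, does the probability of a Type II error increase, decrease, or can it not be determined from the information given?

A larger sample reduces the standard error, pulling the sampling distribution under Ha further from the non-rejection region.

It decreases.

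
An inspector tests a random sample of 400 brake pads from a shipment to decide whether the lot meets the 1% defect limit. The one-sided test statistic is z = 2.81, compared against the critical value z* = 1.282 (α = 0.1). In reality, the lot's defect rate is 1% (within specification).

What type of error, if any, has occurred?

The conventional null hypothesis is that the lot's defect rate is 1% (within specification).
Since z = 2.81 > z* = 1.282, H₀ is rejected.
H₀ is true (actually the lot's defect rate is 1% (within specification)).
Rejecting a true H₀ is a Type I error.

Type I error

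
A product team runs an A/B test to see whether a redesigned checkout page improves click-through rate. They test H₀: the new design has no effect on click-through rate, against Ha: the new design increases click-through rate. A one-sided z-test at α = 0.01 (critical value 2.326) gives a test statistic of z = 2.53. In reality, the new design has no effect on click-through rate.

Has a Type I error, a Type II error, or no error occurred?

Since z = 2.53 > z* = 2.326, H₀ is rejected.
H₀ is true (actually the new design has no effect on click-through rate).
Rejecting a true H₀ is a Type I error.

Type I error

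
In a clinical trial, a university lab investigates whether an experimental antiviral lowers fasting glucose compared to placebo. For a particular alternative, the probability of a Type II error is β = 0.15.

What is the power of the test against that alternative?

0.85

Power = 1 − β = 1 − 0.15 = 0.85.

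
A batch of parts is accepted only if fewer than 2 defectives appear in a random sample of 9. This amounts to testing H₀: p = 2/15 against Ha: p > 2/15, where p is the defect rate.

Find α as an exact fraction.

13155707024/38443359375

Under H₀, X ~ Binomial(9, 2/15); the Type I error rate is P(X ≥ 2).
α = 1 − P(X ≤ 1) = 1 − 25287652351/38443359375 = 13155707024/38443359375.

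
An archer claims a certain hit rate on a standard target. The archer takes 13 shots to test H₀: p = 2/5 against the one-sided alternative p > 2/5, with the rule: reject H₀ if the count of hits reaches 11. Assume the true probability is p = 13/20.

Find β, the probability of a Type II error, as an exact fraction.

Under the alternative p = 13/20, S ~ Binomial(13, 13/20); β is the probability the test does not reject, P(S < 11).
Summing C(13,j)·(13/20)^j·(7/20)^{13-j} for j = 0..10 gives 36323681060626281/40960000000000000.

36323681060626281/40960000000000000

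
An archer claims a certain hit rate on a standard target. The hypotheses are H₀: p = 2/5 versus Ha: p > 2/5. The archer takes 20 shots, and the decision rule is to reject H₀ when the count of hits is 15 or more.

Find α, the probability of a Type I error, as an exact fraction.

α = P(reject H₀ | H₀ true) = P(Y ≥ 15 | p = 2/5), with Y ~ Binomial(20, 2/5).
Summing C(20,j)(2/5)^j(3/5)^{20−j} for j = 15,…,20 gives 153686966272/95367431640625.

153686966272/95367431640625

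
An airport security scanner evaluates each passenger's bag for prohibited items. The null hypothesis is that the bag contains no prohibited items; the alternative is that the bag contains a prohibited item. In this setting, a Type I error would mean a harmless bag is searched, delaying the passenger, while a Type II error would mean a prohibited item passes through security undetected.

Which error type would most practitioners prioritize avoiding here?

The Type II consequence (a prohibited item passes through security undetected) is more severe than the Type I consequence (a harmless bag is searched, delaying the passenger).

Type II error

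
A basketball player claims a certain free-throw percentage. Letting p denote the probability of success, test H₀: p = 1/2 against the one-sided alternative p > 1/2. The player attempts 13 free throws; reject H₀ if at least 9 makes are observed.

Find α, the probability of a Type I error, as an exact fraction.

1093/8192

α = P(reject H₀ | H₀ true) = P(S ≥ 9 | p = 1/2), with S ~ Binomial(13, 1/2).
That's C(13,9) + C(13,10) + C(13,11) + C(13,12) + C(13,13) over 2^13, i.e. (715 + 286 + 78 + 13 + 1)/8192 = 1093/8192.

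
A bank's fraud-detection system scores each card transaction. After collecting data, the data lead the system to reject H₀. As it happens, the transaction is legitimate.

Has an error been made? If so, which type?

Type I error

The conventional null hypothesis here is that the transaction is legitimate.
H₀ was rejected, but H₀ is actually true.
Rejecting a true null hypothesis is a Type I error (false positive).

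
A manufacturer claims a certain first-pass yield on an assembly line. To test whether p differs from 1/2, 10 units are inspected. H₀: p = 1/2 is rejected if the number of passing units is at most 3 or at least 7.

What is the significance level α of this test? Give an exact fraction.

α = P(Y ≤ 3 or Y ≥ 7 | p = 1/2), Y ~ Binomial(10, 1/2).
By symmetry, α = 2·P(Y ≤ 3) = 2·(1 + 10 + 45 + 120)/1024 = 352/1024 = 11/32.

11/32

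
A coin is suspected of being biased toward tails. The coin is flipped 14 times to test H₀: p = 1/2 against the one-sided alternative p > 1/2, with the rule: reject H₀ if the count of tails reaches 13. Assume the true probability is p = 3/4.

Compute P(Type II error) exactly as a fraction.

β = P(fail to reject H₀ | Ha true) = P(K ≤ 12 | p = 3/4), K ~ Binomial(14, 3/4).
Adding the binomial probabilities P(K=0)+…+P(K=12) at p = 3/4 gives 241331965/268435456.

241331965/268435456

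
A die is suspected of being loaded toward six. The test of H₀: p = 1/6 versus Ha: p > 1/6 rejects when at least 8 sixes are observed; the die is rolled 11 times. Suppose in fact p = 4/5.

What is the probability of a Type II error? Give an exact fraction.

12589/78125

Under the alternative p = 4/5, Y ~ Binomial(11, 4/5); β is the probability the test does not reject, P(Y < 8).
Equivalently, β = 1 − P(Y ≥ 8) = 12589/78125.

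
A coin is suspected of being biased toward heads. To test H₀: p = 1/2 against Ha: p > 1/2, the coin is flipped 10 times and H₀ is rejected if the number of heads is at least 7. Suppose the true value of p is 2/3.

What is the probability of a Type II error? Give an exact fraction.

Under the alternative p = 2/3, X ~ Binomial(10, 2/3); β is the probability the test does not reject, P(X < 7).
Summing C(10,j)·(2/3)^j·(1/3)^{10-j} for j = 0..6 gives 8675/19683.

8675/19683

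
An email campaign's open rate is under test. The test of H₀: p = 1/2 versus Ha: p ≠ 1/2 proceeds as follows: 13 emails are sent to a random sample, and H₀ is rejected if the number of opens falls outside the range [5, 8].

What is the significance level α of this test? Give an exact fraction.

1093/4096

α = P(X ≤ 4 or X ≥ 9 | p = 1/2), X ~ Binomial(13, 1/2).
By symmetry, α = 2·P(X ≤ 4) = 2·(1 + 13 + 78 + 286 + 715)/8192 = 2186/8192 = 1093/4096.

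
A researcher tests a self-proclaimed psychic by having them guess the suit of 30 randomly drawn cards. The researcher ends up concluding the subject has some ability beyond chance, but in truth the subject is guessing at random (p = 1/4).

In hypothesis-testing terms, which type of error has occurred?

Type I error

The null hypothesis here is that the subject is guessing at random (p = 1/4).
'Concluding the subject has some ability beyond chance' corresponds to rejecting H₀.
H₀ was rejected but H₀ is true — a Type I error (false positive).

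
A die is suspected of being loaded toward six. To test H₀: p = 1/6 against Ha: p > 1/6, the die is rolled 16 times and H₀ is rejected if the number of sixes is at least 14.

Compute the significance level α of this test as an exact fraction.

Under H₀, X ~ Binomial(16, 1/6), and α = P(X ≥ 14).
P(X ≥ 14) = Σ_{j=14}^{16} C(16,j)·(1/6)^j·(5/6)^{16-j} = 1027/940369969152.

1027/940369969152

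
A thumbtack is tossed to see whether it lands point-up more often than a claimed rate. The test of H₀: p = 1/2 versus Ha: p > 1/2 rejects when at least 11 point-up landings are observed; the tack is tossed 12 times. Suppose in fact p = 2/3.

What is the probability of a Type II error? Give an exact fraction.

502769/531441

β = P(fail to reject H₀ | Ha true) = P(Y ≤ 10 | p = 2/3), Y ~ Binomial(12, 2/3).
Equivalently, β = 1 − P(Y ≥ 11) = 502769/531441.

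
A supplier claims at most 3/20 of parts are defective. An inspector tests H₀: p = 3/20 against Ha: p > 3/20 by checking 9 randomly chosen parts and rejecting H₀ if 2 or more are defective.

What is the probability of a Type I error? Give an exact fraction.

The significance level is the probability, assuming p = 3/20, of seeing 2 or more defectives in 9 draws.
Computing the lower-tail complement: 1 − 76733331851/128000000000 = 51266668149/128000000000.

51266668149/128000000000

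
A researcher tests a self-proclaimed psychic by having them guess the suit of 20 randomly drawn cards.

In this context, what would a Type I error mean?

With the conventional null hypothesis that the subject is guessing at random (p = 1/4):
A Type I error is rejecting H₀ when H₀ is true.
Here that means concluding the subject has some ability beyond chance when actually the subject is guessing at random (p = 1/4).

A Type I error would mean concluding that the subject performs better than chance when in fact the subject is guessing at random (p = 1/4).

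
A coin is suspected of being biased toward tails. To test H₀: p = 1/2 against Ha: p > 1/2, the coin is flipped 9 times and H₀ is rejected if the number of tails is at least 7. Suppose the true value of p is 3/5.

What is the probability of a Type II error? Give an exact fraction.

β = P(fail to reject H₀ | Ha true) = P(S ≤ 6 | p = 3/5), S ~ Binomial(9, 3/5).
Summing C(9,j)·(3/5)^j·(2/5)^{9-j} for j = 0..6 gives 1500416/1953125.

1500416/1953125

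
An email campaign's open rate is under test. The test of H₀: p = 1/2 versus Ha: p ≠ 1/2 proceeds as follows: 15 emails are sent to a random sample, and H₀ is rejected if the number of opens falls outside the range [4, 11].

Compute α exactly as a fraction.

9/256

Under H₀, S ~ Binomial(15, 1/2); α is the probability of landing in either tail, P(S ≤ 3) + P(S ≥ 12).
By symmetry, α = 2·P(S ≤ 3) = 2·(1 + 15 + 105 + 455)/32768 = 1152/32768 = 9/256.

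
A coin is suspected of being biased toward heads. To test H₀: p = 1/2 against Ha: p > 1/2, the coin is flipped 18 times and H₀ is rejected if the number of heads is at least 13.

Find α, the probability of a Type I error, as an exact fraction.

α = P(reject H₀ | H₀ true) = P(K ≥ 13 | p = 1/2), with K ~ Binomial(18, 1/2).
P(K ≥ 13) = [C(18,13) + C(18,14) + C(18,15) + C(18,16) + C(18,17) + C(18,18)] / 2^18 = (8568 + 3060 + 816 + 153 + 18 + 1) / 262144 = 12616/262144 = 1577/32768.

1577/32768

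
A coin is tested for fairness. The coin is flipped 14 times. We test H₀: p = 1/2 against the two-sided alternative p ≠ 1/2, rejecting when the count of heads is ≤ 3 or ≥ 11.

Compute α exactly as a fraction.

Under H₀, S ~ Binomial(14, 1/2); α is the probability of landing in either tail, P(S ≤ 3) + P(S ≥ 11).
The two tails are symmetric, so α = 2·(1 + 14 + 91 + 364)/2^14 = 940/16384 = 235/4096.

235/4096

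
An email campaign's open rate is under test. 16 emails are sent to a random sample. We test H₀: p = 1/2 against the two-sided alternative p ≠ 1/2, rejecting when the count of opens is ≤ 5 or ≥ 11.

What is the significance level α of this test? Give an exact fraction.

6885/32768

α = P(Y ≤ 5 or Y ≥ 11 | p = 1/2), Y ~ Binomial(16, 1/2).
Each tail has probability (1 + 16 + 120 + 560 + 1820 + 4368)/65536; doubling gives α = 13770/65536 = 6885/32768.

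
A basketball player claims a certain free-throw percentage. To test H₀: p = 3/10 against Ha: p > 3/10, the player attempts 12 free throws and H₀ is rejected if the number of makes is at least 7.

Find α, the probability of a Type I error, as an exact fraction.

α = P(reject H₀ | H₀ true) = P(Y ≥ 7 | p = 3/10), with Y ~ Binomial(12, 3/10).
P(Y ≥ 7) = Σ_{j=7}^{12} C(12,j)·(3/10)^j·(7/10)^{12-j} = 19300421529/500000000000.

19300421529/500000000000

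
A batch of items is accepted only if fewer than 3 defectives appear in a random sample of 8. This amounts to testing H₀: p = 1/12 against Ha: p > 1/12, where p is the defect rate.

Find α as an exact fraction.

3373913/143327232

α = P(reject H₀ | H₀ true) = P(Y ≥ 3 | p = 1/12), Y ~ Binomial(8, 1/12).
Computing the lower-tail complement: 1 − 139953319/143327232 = 3373913/143327232.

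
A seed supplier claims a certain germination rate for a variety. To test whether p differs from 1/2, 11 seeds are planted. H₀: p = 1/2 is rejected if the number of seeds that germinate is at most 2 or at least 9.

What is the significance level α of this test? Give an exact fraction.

Under H₀, Y ~ Binomial(11, 1/2); α is the probability of landing in either tail, P(Y ≤ 2) + P(Y ≥ 9).
Each tail has probability (1 + 11 + 55)/2048; doubling gives α = 134/2048 = 67/1024.

67/1024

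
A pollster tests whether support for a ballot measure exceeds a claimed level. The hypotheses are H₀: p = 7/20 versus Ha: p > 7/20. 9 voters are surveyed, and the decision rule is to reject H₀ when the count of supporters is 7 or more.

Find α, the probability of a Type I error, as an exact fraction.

Under H₀, K ~ Binomial(9, 7/20), and α = P(K ≥ 7).
P(K ≥ 7) = Σ_{j=7}^{9} C(9,j)·(7/20)^j·(13/20)^{9-j} = 715658867/64000000000.

715658867/64000000000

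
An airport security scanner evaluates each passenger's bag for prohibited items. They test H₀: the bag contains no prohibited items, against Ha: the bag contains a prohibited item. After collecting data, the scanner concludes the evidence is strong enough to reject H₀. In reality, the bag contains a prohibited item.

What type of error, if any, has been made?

The test rejected a false H₀ — the decision matches the true state.

Neither — the decision is correct.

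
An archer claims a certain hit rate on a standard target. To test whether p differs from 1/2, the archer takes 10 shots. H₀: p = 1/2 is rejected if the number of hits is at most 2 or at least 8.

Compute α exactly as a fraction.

7/64

Under H₀, S ~ Binomial(10, 1/2); α is the probability of landing in either tail, P(S ≤ 2) + P(S ≥ 8).
Each tail has probability (1 + 10 + 45)/1024; doubling gives α = 112/1024 = 7/64.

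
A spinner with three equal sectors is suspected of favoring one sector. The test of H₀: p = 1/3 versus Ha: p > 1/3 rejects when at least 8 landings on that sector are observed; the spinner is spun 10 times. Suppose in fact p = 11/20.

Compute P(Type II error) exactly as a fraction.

2305127290491/2560000000000

Under the alternative p = 11/20, S ~ Binomial(10, 11/20); β is the probability the test does not reject, P(S < 8).
Equivalently, β = 1 − P(S ≥ 8) = 2305127290491/2560000000000.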